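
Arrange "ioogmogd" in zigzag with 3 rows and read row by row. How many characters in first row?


Zigzag "ioogmogd" into 3 rows:
Placing characters:
  'i' => row 0
  'o' => row 1
  'o' => row 2
  'g' => row 1
  'm' => row 0
  'o' => row 1
  'g' => row 2
  'd' => row 1
Rows:
  Row 0: "im"
  Row 1: "ogod"
  Row 2: "og"
First row length: 2

2


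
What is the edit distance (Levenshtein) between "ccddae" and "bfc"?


Computing edit distance: "ccddae" -> "bfc"
DP table:
           b    f    c
      0    1    2    3
  c   1    1    2    2
  c   2    2    2    2
  d   3    3    3    3
  d   4    4    4    4
  a   5    5    5    5
  e   6    6    6    6
Edit distance = dp[6][3] = 6

6


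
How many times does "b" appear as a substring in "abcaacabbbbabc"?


Searching for "b" in "abcaacabbbbabc"
Scanning each position:
  Position 0: "a" => no
  Position 1: "b" => MATCH
  Position 2: "c" => no
  Position 3: "a" => no
  Position 4: "a" => no
  Position 5: "c" => no
  Position 6: "a" => no
  Position 7: "b" => MATCH
  Position 8: "b" => MATCH
  Position 9: "b" => MATCH
  Position 10: "b" => MATCH
  Position 11: "a" => no
  Position 12: "b" => MATCH
  Position 13: "c" => no
Total occurrences: 6

6


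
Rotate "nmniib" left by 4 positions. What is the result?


Input: "nmniib", rotate left by 4
First 4 characters: "nmni"
Remaining characters: "ib"
Concatenate remaining + first: "ib" + "nmni" = "ibnmni"

ibnmni


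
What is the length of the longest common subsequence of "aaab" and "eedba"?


LCS of "aaab" and "eedba"
DP table:
           e    e    d    b    a
      0    0    0    0    0    0
  a   0    0    0    0    0    1
  a   0    0    0    0    0    1
  a   0    0    0    0    0    1
  b   0    0    0    0    1    1
LCS length = dp[4][5] = 1

1


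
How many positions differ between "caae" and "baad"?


Comparing "caae" and "baad" position by position:
  Position 0: 'c' vs 'b' => DIFFER
  Position 1: 'a' vs 'a' => same
  Position 2: 'a' vs 'a' => same
  Position 3: 'e' vs 'd' => DIFFER
Positions that differ: 2

2


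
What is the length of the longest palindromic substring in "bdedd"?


Input: "bdedd"
Checking substrings for palindromes:
  [1:4] "ded" (len 3) => palindrome
  [3:5] "dd" (len 2) => palindrome
Longest palindromic substring: "ded" with length 3

3


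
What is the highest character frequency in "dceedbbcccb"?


Input: dceedbbcccb
Character counts:
  'b': 3
  'c': 4
  'd': 2
  'e': 2
Maximum frequency: 4

4


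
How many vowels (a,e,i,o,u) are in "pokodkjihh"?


Input: pokodkjihh
Checking each character:
  'p' at position 0: consonant
  'o' at position 1: vowel (running total: 1)
  'k' at position 2: consonant
  'o' at position 3: vowel (running total: 2)
  'd' at position 4: consonant
  'k' at position 5: consonant
  'j' at position 6: consonant
  'i' at position 7: vowel (running total: 3)
  'h' at position 8: consonant
  'h' at position 9: consonant
Total vowels: 3

3


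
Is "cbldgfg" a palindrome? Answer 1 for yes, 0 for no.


Input: cbldgfg
Reversed: gfgdlbc
  Compare pos 0 ('c') with pos 6 ('g'): MISMATCH
  Compare pos 1 ('b') with pos 5 ('f'): MISMATCH
  Compare pos 2 ('l') with pos 4 ('g'): MISMATCH
Result: not a palindrome

0


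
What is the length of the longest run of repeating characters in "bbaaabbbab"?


Input: "bbaaabbbab"
Scanning for longest run:
  Position 1 ('b'): continues run of 'b', length=2
  Position 2 ('a'): new char, reset run to 1
  Position 3 ('a'): continues run of 'a', length=2
  Position 4 ('a'): continues run of 'a', length=3
  Position 5 ('b'): new char, reset run to 1
  Position 6 ('b'): continues run of 'b', length=2
  Position 7 ('b'): continues run of 'b', length=3
  Position 8 ('a'): new char, reset run to 1
  Position 9 ('b'): new char, reset run to 1
Longest run: 'a' with length 3

3


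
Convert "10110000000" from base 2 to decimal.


Input: "10110000000" in base 2
Positional expansion:
  Digit '1' (value 1) x 2^10 = 1024
  Digit '0' (value 0) x 2^9 = 0
  Digit '1' (value 1) x 2^8 = 256
  Digit '1' (value 1) x 2^7 = 128
  Digit '0' (value 0) x 2^6 = 0
  Digit '0' (value 0) x 2^5 = 0
  Digit '0' (value 0) x 2^4 = 0
  Digit '0' (value 0) x 2^3 = 0
  Digit '0' (value 0) x 2^2 = 0
  Digit '0' (value 0) x 2^1 = 0
  Digit '0' (value 0) x 2^0 = 0
Sum = 1408

1408


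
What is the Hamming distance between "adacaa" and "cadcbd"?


Comparing "adacaa" and "cadcbd" position by position:
  Position 0: 'a' vs 'c' => differ
  Position 1: 'd' vs 'a' => differ
  Position 2: 'a' vs 'd' => differ
  Position 3: 'c' vs 'c' => same
  Position 4: 'a' vs 'b' => differ
  Position 5: 'a' vs 'd' => differ
Total differences (Hamming distance): 5

5


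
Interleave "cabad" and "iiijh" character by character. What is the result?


Interleaving "cabad" and "iiijh":
  Position 0: 'c' from first, 'i' from second => "ci"
  Position 1: 'a' from first, 'i' from second => "ai"
  Position 2: 'b' from first, 'i' from second => "bi"
  Position 3: 'a' from first, 'j' from second => "aj"
  Position 4: 'd' from first, 'h' from second => "dh"
Result: ciaibiajdh

ciaibiajdh


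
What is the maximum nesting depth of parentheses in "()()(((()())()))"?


Input: "()()(((()())()))"
Tracking depth:
  Position 0 '(': depth becomes 1
  Position 1 ')': depth becomes 0
  Position 2 '(': depth becomes 1
  Position 3 ')': depth becomes 0
  Position 4 '(': depth becomes 1
  Position 5 '(': depth becomes 2
  Position 6 '(': depth becomes 3
  Position 7 '(': depth becomes 4
  Position 8 ')': depth becomes 3
  Position 9 '(': depth becomes 4
  Position 10 ')': depth becomes 3
  Position 11 ')': depth becomes 2
  Position 12 '(': depth becomes 3
  Position 13 ')': depth becomes 2
  Position 14 ')': depth becomes 1
  Position 15 ')': depth becomes 0
Maximum depth reached: 4

4


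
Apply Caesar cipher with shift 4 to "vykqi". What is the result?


Caesar cipher: shift "vykqi" by 4
  'v' (pos 21) + 4 = pos 25 = 'z'
  'y' (pos 24) + 4 = pos 2 = 'c'
  'k' (pos 10) + 4 = pos 14 = 'o'
  'q' (pos 16) + 4 = pos 20 = 'u'
  'i' (pos 8) + 4 = pos 12 = 'm'
Result: zcoum

zcoum


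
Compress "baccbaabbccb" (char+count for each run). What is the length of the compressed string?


Input: baccbaabbccb
Runs:
  'b' x 1 => "b1"
  'a' x 1 => "a1"
  'c' x 2 => "c2"
  'b' x 1 => "b1"
  'a' x 2 => "a2"
  'b' x 2 => "b2"
  'c' x 2 => "c2"
  'b' x 1 => "b1"
Compressed: "b1a1c2b1a2b2c2b1"
Compressed length: 16

16


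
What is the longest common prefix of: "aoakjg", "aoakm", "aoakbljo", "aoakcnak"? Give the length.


Words: aoakjg, aoakm, aoakbljo, aoakcnak
  Position 0: all 'a' => match
  Position 1: all 'o' => match
  Position 2: all 'a' => match
  Position 3: all 'k' => match
  Position 4: ('j', 'm', 'b', 'c') => mismatch, stop
LCP = "aoak" (length 4)

4


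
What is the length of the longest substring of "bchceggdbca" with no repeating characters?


Input: "bchceggdbca"
Sliding window (track last position of each char):
  Position 0 ('b'): window [0,0] length 1 -- new best
  Position 1 ('c'): window [0,1] length 2 -- new best
  Position 2 ('h'): window [0,2] length 3 -- new best
  Position 3 ('c'): repeat (last at 1), move window start to 2
  Position 3 ('c'): window [2,3] length 2
  Position 4 ('e'): window [2,4] length 3
  Position 5 ('g'): window [2,5] length 4 -- new best
  Position 6 ('g'): repeat (last at 5), move window start to 6
  Position 6 ('g'): window [6,6] length 1
  Position 7 ('d'): window [6,7] length 2
  Position 8 ('b'): window [6,8] length 3
  Position 9 ('c'): window [6,9] length 4
  Position 10 ('a'): window [6,10] length 5 -- new best
Longest substring with no repeats: "gdbca" with length 5

5


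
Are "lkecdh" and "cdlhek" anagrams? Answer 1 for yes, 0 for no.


Strings: "lkecdh", "cdlhek"
Sorted first:  cdehkl
Sorted second: cdehkl
Sorted forms match => anagrams

1


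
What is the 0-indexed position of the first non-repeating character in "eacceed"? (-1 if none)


Input: eacceed
Character frequencies:
  'a': 1
  'c': 2
  'd': 1
  'e': 3
Scanning left to right for freq == 1:
  Position 0 ('e'): freq=3, skip
  Position 1 ('a'): unique! => answer = 1

1


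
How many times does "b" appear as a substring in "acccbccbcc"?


Searching for "b" in "acccbccbcc"
Scanning each position:
  Position 0: "a" => no
  Position 1: "c" => no
  Position 2: "c" => no
  Position 3: "c" => no
  Position 4: "b" => MATCH
  Position 5: "c" => no
  Position 6: "c" => no
  Position 7: "b" => MATCH
  Position 8: "c" => no
  Position 9: "c" => no
Total occurrences: 2

2


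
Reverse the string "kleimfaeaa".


Input: kleimfaeaa
Reading characters right to left:
  Position 9: 'a'
  Position 8: 'a'
  Position 7: 'e'
  Position 6: 'a'
  Position 5: 'f'
  Position 4: 'm'
  Position 3: 'i'
  Position 2: 'e'
  Position 1: 'l'
  Position 0: 'k'
Reversed: aaeafmielk

aaeafmielk


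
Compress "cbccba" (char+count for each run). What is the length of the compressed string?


Input: cbccba
Runs:
  'c' x 1 => "c1"
  'b' x 1 => "b1"
  'c' x 2 => "c2"
  'b' x 1 => "b1"
  'a' x 1 => "a1"
Compressed: "c1b1c2b1a1"
Compressed length: 10

10


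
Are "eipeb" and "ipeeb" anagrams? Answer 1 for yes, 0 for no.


Strings: "eipeb", "ipeeb"
Sorted first:  beeip
Sorted second: beeip
Sorted forms match => anagrams

1


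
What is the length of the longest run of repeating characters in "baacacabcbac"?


Input: "baacacabcbac"
Scanning for longest run:
  Position 1 ('a'): new char, reset run to 1
  Position 2 ('a'): continues run of 'a', length=2
  Position 3 ('c'): new char, reset run to 1
  Position 4 ('a'): new char, reset run to 1
  Position 5 ('c'): new char, reset run to 1
  Position 6 ('a'): new char, reset run to 1
  Position 7 ('b'): new char, reset run to 1
  Position 8 ('c'): new char, reset run to 1
  Position 9 ('b'): new char, reset run to 1
  Position 10 ('a'): new char, reset run to 1
  Position 11 ('c'): new char, reset run to 1
Longest run: 'a' with length 2

2


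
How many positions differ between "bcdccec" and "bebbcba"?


Comparing "bcdccec" and "bebbcba" position by position:
  Position 0: 'b' vs 'b' => same
  Position 1: 'c' vs 'e' => DIFFER
  Position 2: 'd' vs 'b' => DIFFER
  Position 3: 'c' vs 'b' => DIFFER
  Position 4: 'c' vs 'c' => same
  Position 5: 'e' vs 'b' => DIFFER
  Position 6: 'c' vs 'a' => DIFFER
Positions that differ: 5

5


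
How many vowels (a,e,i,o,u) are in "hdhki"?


Input: hdhki
Checking each character:
  'h' at position 0: consonant
  'd' at position 1: consonant
  'h' at position 2: consonant
  'k' at position 3: consonant
  'i' at position 4: vowel (running total: 1)
Total vowels: 1

1


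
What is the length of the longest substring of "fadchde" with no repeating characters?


Input: "fadchde"
Sliding window (track last position of each char):
  Position 0 ('f'): window [0,0] length 1 -- new best
  Position 1 ('a'): window [0,1] length 2 -- new best
  Position 2 ('d'): window [0,2] length 3 -- new best
  Position 3 ('c'): window [0,3] length 4 -- new best
  Position 4 ('h'): window [0,4] length 5 -- new best
  Position 5 ('d'): repeat (last at 2), move window start to 3
  Position 5 ('d'): window [3,5] length 3
  Position 6 ('e'): window [3,6] length 4
Longest substring with no repeats: "fadch" with length 5

5


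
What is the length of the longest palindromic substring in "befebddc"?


Input: "befebddc"
Checking substrings for palindromes:
  [0:5] "befeb" (len 5) => palindrome
  [1:4] "efe" (len 3) => palindrome
  [5:7] "dd" (len 2) => palindrome
Longest palindromic substring: "befeb" with length 5

5


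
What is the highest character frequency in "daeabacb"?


Input: daeabacb
Character counts:
  'a': 3
  'b': 2
  'c': 1
  'd': 1
  'e': 1
Maximum frequency: 3

3


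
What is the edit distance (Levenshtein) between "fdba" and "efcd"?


Computing edit distance: "fdba" -> "efcd"
DP table:
           e    f    c    d
      0    1    2    3    4
  f   1    1    1    2    3
  d   2    2    2    2    2
  b   3    3    3    3    3
  a   4    4    4    4    4
Edit distance = dp[4][4] = 4

4


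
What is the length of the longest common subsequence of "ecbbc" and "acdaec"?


LCS of "ecbbc" and "acdaec"
DP table:
           a    c    d    a    e    c
      0    0    0    0    0    0    0
  e   0    0    0    0    0    1    1
  c   0    0    1    1    1    1    2
  b   0    0    1    1    1    1    2
  b   0    0    1    1    1    1    2
  c   0    0    1    1    1    1    2
LCS length = dp[5][6] = 2

2


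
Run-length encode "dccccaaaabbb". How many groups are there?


Input: dccccaaaabbb
Scanning for consecutive runs:
  Group 1: 'd' x 1 (positions 0-0)
  Group 2: 'c' x 4 (positions 1-4)
  Group 3: 'a' x 4 (positions 5-8)
  Group 4: 'b' x 3 (positions 9-11)
Total groups: 4

4


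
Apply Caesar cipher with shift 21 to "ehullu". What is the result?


Caesar cipher: shift "ehullu" by 21
  'e' (pos 4) + 21 = pos 25 = 'z'
  'h' (pos 7) + 21 = pos 2 = 'c'
  'u' (pos 20) + 21 = pos 15 = 'p'
  'l' (pos 11) + 21 = pos 6 = 'g'
  'l' (pos 11) + 21 = pos 6 = 'g'
  'u' (pos 20) + 21 = pos 15 = 'p'
Result: zcpggp

zcpggp


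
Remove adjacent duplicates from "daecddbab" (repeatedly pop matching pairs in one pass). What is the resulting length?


Input: daecddbab
Stack-based adjacent duplicate removal:
  Read 'd': push. Stack: d
  Read 'a': push. Stack: da
  Read 'e': push. Stack: dae
  Read 'c': push. Stack: daec
  Read 'd': push. Stack: daecd
  Read 'd': matches stack top 'd' => pop. Stack: daec
  Read 'b': push. Stack: daecb
  Read 'a': push. Stack: daecba
  Read 'b': push. Stack: daecbab
Final stack: "daecbab" (length 7)

7


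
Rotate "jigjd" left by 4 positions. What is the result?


Input: "jigjd", rotate left by 4
First 4 characters: "jigj"
Remaining characters: "d"
Concatenate remaining + first: "d" + "jigj" = "djigj"

djigj


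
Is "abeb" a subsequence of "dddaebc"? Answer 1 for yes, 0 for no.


Check if "abeb" is a subsequence of "dddaebc"
Greedy scan:
  Position 0 ('d'): no match needed
  Position 1 ('d'): no match needed
  Position 2 ('d'): no match needed
  Position 3 ('a'): matches sub[0] = 'a'
  Position 4 ('e'): no match needed
  Position 5 ('b'): matches sub[1] = 'b'
  Position 6 ('c'): no match needed
Only matched 2/4 characters => not a subsequence

0


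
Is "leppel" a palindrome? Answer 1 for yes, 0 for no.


Input: leppel
Reversed: leppel
  Compare pos 0 ('l') with pos 5 ('l'): match
  Compare pos 1 ('e') with pos 4 ('e'): match
  Compare pos 2 ('p') with pos 3 ('p'): match
Result: palindrome

1


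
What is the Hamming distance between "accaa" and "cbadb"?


Comparing "accaa" and "cbadb" position by position:
  Position 0: 'a' vs 'c' => differ
  Position 1: 'c' vs 'b' => differ
  Position 2: 'c' vs 'a' => differ
  Position 3: 'a' vs 'd' => differ
  Position 4: 'a' vs 'b' => differ
Total differences (Hamming distance): 5

5


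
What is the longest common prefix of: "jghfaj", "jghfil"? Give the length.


Words: jghfaj, jghfil
  Position 0: all 'j' => match
  Position 1: all 'g' => match
  Position 2: all 'h' => match
  Position 3: all 'f' => match
  Position 4: ('a', 'i') => mismatch, stop
LCP = "jghf" (length 4)

4


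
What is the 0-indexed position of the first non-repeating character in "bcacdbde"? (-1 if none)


Input: bcacdbde
Character frequencies:
  'a': 1
  'b': 2
  'c': 2
  'd': 2
  'e': 1
Scanning left to right for freq == 1:
  Position 0 ('b'): freq=2, skip
  Position 1 ('c'): freq=2, skip
  Position 2 ('a'): unique! => answer = 2

2


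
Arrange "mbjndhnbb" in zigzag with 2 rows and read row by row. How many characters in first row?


Zigzag "mbjndhnbb" into 2 rows:
Placing characters:
  'm' => row 0
  'b' => row 1
  'j' => row 0
  'n' => row 1
  'd' => row 0
  'h' => row 1
  'n' => row 0
  'b' => row 1
  'b' => row 0
Rows:
  Row 0: "mjdnb"
  Row 1: "bnhb"
First row length: 5

5


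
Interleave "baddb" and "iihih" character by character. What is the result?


Interleaving "baddb" and "iihih":
  Position 0: 'b' from first, 'i' from second => "bi"
  Position 1: 'a' from first, 'i' from second => "ai"
  Position 2: 'd' from first, 'h' from second => "dh"
  Position 3: 'd' from first, 'i' from second => "di"
  Position 4: 'b' from first, 'h' from second => "bh"
Result: biaidhdibh

biaidhdibh


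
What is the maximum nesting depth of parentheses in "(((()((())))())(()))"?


Input: "(((()((())))())(()))"
Tracking depth:
  Position 0 '(': depth becomes 1
  Position 1 '(': depth becomes 2
  Position 2 '(': depth becomes 3
  Position 3 '(': depth becomes 4
  Position 4 ')': depth becomes 3
  Position 5 '(': depth becomes 4
  Position 6 '(': depth becomes 5
  Position 7 '(': depth becomes 6
  Position 8 ')': depth becomes 5
  Position 9 ')': depth becomes 4
  Position 10 ')': depth becomes 3
  Position 11 ')': depth becomes 2
  Position 12 '(': depth becomes 3
  Position 13 ')': depth becomes 2
  Position 14 ')': depth becomes 1
  Position 15 '(': depth becomes 2
  Position 16 '(': depth becomes 3
  Position 17 ')': depth becomes 2
  Position 18 ')': depth becomes 1
  Position 19 ')': depth becomes 0
Maximum depth reached: 6

6


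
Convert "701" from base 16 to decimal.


Input: "701" in base 16
Positional expansion:
  Digit '7' (value 7) x 16^2 = 1792
  Digit '0' (value 0) x 16^1 = 0
  Digit '1' (value 1) x 16^0 = 1
Sum = 1793

1793


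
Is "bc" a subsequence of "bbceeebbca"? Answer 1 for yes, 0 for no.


Check if "bc" is a subsequence of "bbceeebbca"
Greedy scan:
  Position 0 ('b'): matches sub[0] = 'b'
  Position 1 ('b'): no match needed
  Position 2 ('c'): matches sub[1] = 'c'
  Position 3 ('e'): no match needed
  Position 4 ('e'): no match needed
  Position 5 ('e'): no match needed
  Position 6 ('b'): no match needed
  Position 7 ('b'): no match needed
  Position 8 ('c'): no match needed
  Position 9 ('a'): no match needed
All 2 characters matched => is a subsequence

1


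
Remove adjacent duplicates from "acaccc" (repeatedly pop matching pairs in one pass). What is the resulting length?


Input: acaccc
Stack-based adjacent duplicate removal:
  Read 'a': push. Stack: a
  Read 'c': push. Stack: ac
  Read 'a': push. Stack: aca
  Read 'c': push. Stack: acac
  Read 'c': matches stack top 'c' => pop. Stack: aca
  Read 'c': push. Stack: acac
Final stack: "acac" (length 4)

4


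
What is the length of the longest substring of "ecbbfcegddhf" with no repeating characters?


Input: "ecbbfcegddhf"
Sliding window (track last position of each char):
  Position 0 ('e'): window [0,0] length 1 -- new best
  Position 1 ('c'): window [0,1] length 2 -- new best
  Position 2 ('b'): window [0,2] length 3 -- new best
  Position 3 ('b'): repeat (last at 2), move window start to 3
  Position 3 ('b'): window [3,3] length 1
  Position 4 ('f'): window [3,4] length 2
  Position 5 ('c'): window [3,5] length 3
  Position 6 ('e'): window [3,6] length 4 -- new best
  Position 7 ('g'): window [3,7] length 5 -- new best
  Position 8 ('d'): window [3,8] length 6 -- new best
  Position 9 ('d'): repeat (last at 8), move window start to 9
  Position 9 ('d'): window [9,9] length 1
  Position 10 ('h'): window [9,10] length 2
  Position 11 ('f'): window [9,11] length 3
Longest substring with no repeats: "bfcegd" with length 6

6


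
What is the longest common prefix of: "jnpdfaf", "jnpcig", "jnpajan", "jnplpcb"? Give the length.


Words: jnpdfaf, jnpcig, jnpajan, jnplpcb
  Position 0: all 'j' => match
  Position 1: all 'n' => match
  Position 2: all 'p' => match
  Position 3: ('d', 'c', 'a', 'l') => mismatch, stop
LCP = "jnp" (length 3)

3


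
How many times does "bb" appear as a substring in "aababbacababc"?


Searching for "bb" in "aababbacababc"
Scanning each position:
  Position 0: "aa" => no
  Position 1: "ab" => no
  Position 2: "ba" => no
  Position 3: "ab" => no
  Position 4: "bb" => MATCH
  Position 5: "ba" => no
  Position 6: "ac" => no
  Position 7: "ca" => no
  Position 8: "ab" => no
  Position 9: "ba" => no
  Position 10: "ab" => no
  Position 11: "bc" => no
Total occurrences: 1

1


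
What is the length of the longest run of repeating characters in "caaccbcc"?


Input: "caaccbcc"
Scanning for longest run:
  Position 1 ('a'): new char, reset run to 1
  Position 2 ('a'): continues run of 'a', length=2
  Position 3 ('c'): new char, reset run to 1
  Position 4 ('c'): continues run of 'c', length=2
  Position 5 ('b'): new char, reset run to 1
  Position 6 ('c'): new char, reset run to 1
  Position 7 ('c'): continues run of 'c', length=2
Longest run: 'a' with length 2

2


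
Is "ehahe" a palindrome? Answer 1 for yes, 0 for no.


Input: ehahe
Reversed: ehahe
  Compare pos 0 ('e') with pos 4 ('e'): match
  Compare pos 1 ('h') with pos 3 ('h'): match
Result: palindrome

1


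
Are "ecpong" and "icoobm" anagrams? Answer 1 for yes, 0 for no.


Strings: "ecpong", "icoobm"
Sorted first:  cegnop
Sorted second: bcimoo
Differ at position 0: 'c' vs 'b' => not anagrams

0


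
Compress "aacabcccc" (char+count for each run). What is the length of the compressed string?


Input: aacabcccc
Runs:
  'a' x 2 => "a2"
  'c' x 1 => "c1"
  'a' x 1 => "a1"
  'b' x 1 => "b1"
  'c' x 4 => "c4"
Compressed: "a2c1a1b1c4"
Compressed length: 10

10


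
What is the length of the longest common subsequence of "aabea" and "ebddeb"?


LCS of "aabea" and "ebddeb"
DP table:
           e    b    d    d    e    b
      0    0    0    0    0    0    0
  a   0    0    0    0    0    0    0
  a   0    0    0    0    0    0    0
  b   0    0    1    1    1    1    1
  e   0    1    1    1    1    2    2
  a   0    1    1    1    1    2    2
LCS length = dp[5][6] = 2

2


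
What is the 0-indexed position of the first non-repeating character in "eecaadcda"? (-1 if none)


Input: eecaadcda
Character frequencies:
  'a': 3
  'c': 2
  'd': 2
  'e': 2
Scanning left to right for freq == 1:
  Position 0 ('e'): freq=2, skip
  Position 1 ('e'): freq=2, skip
  Position 2 ('c'): freq=2, skip
  Position 3 ('a'): freq=3, skip
  Position 4 ('a'): freq=3, skip
  Position 5 ('d'): freq=2, skip
  Position 6 ('c'): freq=2, skip
  Position 7 ('d'): freq=2, skip
  Position 8 ('a'): freq=3, skip
  No unique character found => answer = -1

-1


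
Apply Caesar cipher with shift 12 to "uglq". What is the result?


Caesar cipher: shift "uglq" by 12
  'u' (pos 20) + 12 = pos 6 = 'g'
  'g' (pos 6) + 12 = pos 18 = 's'
  'l' (pos 11) + 12 = pos 23 = 'x'
  'q' (pos 16) + 12 = pos 2 = 'c'
Result: gsxc

gsxc


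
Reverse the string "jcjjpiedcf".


Input: jcjjpiedcf
Reading characters right to left:
  Position 9: 'f'
  Position 8: 'c'
  Position 7: 'd'
  Position 6: 'e'
  Position 5: 'i'
  Position 4: 'p'
  Position 3: 'j'
  Position 2: 'j'
  Position 1: 'c'
  Position 0: 'j'
Reversed: fcdeipjjcj

fcdeipjjcj


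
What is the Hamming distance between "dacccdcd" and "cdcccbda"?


Comparing "dacccdcd" and "cdcccbda" position by position:
  Position 0: 'd' vs 'c' => differ
  Position 1: 'a' vs 'd' => differ
  Position 2: 'c' vs 'c' => same
  Position 3: 'c' vs 'c' => same
  Position 4: 'c' vs 'c' => same
  Position 5: 'd' vs 'b' => differ
  Position 6: 'c' vs 'd' => differ
  Position 7: 'd' vs 'a' => differ
Total differences (Hamming distance): 5

5


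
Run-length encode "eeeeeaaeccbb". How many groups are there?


Input: eeeeeaaeccbb
Scanning for consecutive runs:
  Group 1: 'e' x 5 (positions 0-4)
  Group 2: 'a' x 2 (positions 5-6)
  Group 3: 'e' x 1 (positions 7-7)
  Group 4: 'c' x 2 (positions 8-9)
  Group 5: 'b' x 2 (positions 10-11)
Total groups: 5

5


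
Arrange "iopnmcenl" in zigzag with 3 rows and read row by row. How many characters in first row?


Zigzag "iopnmcenl" into 3 rows:
Placing characters:
  'i' => row 0
  'o' => row 1
  'p' => row 2
  'n' => row 1
  'm' => row 0
  'c' => row 1
  'e' => row 2
  'n' => row 1
  'l' => row 0
Rows:
  Row 0: "iml"
  Row 1: "oncn"
  Row 2: "pe"
First row length: 3

3


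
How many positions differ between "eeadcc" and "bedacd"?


Comparing "eeadcc" and "bedacd" position by position:
  Position 0: 'e' vs 'b' => DIFFER
  Position 1: 'e' vs 'e' => same
  Position 2: 'a' vs 'd' => DIFFER
  Position 3: 'd' vs 'a' => DIFFER
  Position 4: 'c' vs 'c' => same
  Position 5: 'c' vs 'd' => DIFFER
Positions that differ: 4

4


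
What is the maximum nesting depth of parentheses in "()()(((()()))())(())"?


Input: "()()(((()()))())(())"
Tracking depth:
  Position 0 '(': depth becomes 1
  Position 1 ')': depth becomes 0
  Position 2 '(': depth becomes 1
  Position 3 ')': depth becomes 0
  Position 4 '(': depth becomes 1
  Position 5 '(': depth becomes 2
  Position 6 '(': depth becomes 3
  Position 7 '(': depth becomes 4
  Position 8 ')': depth becomes 3
  Position 9 '(': depth becomes 4
  Position 10 ')': depth becomes 3
  Position 11 ')': depth becomes 2
  Position 12 ')': depth becomes 1
  Position 13 '(': depth becomes 2
  Position 14 ')': depth becomes 1
  Position 15 ')': depth becomes 0
  Position 16 '(': depth becomes 1
  Position 17 '(': depth becomes 2
  Position 18 ')': depth becomes 1
  Position 19 ')': depth becomes 0
Maximum depth reached: 4

4


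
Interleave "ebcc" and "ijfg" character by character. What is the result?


Interleaving "ebcc" and "ijfg":
  Position 0: 'e' from first, 'i' from second => "ei"
  Position 1: 'b' from first, 'j' from second => "bj"
  Position 2: 'c' from first, 'f' from second => "cf"
  Position 3: 'c' from first, 'g' from second => "cg"
Result: eibjcfcg

eibjcfcg


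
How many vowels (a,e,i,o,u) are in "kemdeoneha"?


Input: kemdeoneha
Checking each character:
  'k' at position 0: consonant
  'e' at position 1: vowel (running total: 1)
  'm' at position 2: consonant
  'd' at position 3: consonant
  'e' at position 4: vowel (running total: 2)
  'o' at position 5: vowel (running total: 3)
  'n' at position 6: consonant
  'e' at position 7: vowel (running total: 4)
  'h' at position 8: consonant
  'a' at position 9: vowel (running total: 5)
Total vowels: 5

5


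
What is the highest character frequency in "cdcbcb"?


Input: cdcbcb
Character counts:
  'b': 2
  'c': 3
  'd': 1
Maximum frequency: 3

3


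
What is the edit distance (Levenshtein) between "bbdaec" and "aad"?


Computing edit distance: "bbdaec" -> "aad"
DP table:
           a    a    d
      0    1    2    3
  b   1    1    2    3
  b   2    2    2    3
  d   3    3    3    2
  a   4    3    3    3
  e   5    4    4    4
  c   6    5    5    5
Edit distance = dp[6][3] = 5

5


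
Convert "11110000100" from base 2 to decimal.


Input: "11110000100" in base 2
Positional expansion:
  Digit '1' (value 1) x 2^10 = 1024
  Digit '1' (value 1) x 2^9 = 512
  Digit '1' (value 1) x 2^8 = 256
  Digit '1' (value 1) x 2^7 = 128
  Digit '0' (value 0) x 2^6 = 0
  Digit '0' (value 0) x 2^5 = 0
  Digit '0' (value 0) x 2^4 = 0
  Digit '0' (value 0) x 2^3 = 0
  Digit '1' (value 1) x 2^2 = 4
  Digit '0' (value 0) x 2^1 = 0
  Digit '0' (value 0) x 2^0 = 0
Sum = 1924

1924


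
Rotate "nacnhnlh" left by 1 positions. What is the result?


Input: "nacnhnlh", rotate left by 1
First 1 characters: "n"
Remaining characters: "acnhnlh"
Concatenate remaining + first: "acnhnlh" + "n" = "acnhnlhn"

acnhnlhn


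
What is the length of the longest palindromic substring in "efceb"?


Input: "efceb"
Checking substrings for palindromes:
  No multi-char palindromic substrings found
Longest palindromic substring: "e" with length 1

1


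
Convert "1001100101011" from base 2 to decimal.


Input: "1001100101011" in base 2
Positional expansion:
  Digit '1' (value 1) x 2^12 = 4096
  Digit '0' (value 0) x 2^11 = 0
  Digit '0' (value 0) x 2^10 = 0
  Digit '1' (value 1) x 2^9 = 512
  Digit '1' (value 1) x 2^8 = 256
  Digit '0' (value 0) x 2^7 = 0
  Digit '0' (value 0) x 2^6 = 0
  Digit '1' (value 1) x 2^5 = 32
  Digit '0' (value 0) x 2^4 = 0
  Digit '1' (value 1) x 2^3 = 8
  Digit '0' (value 0) x 2^2 = 0
  Digit '1' (value 1) x 2^1 = 2
  Digit '1' (value 1) x 2^0 = 1
Sum = 4907

4907


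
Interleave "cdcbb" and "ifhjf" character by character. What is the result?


Interleaving "cdcbb" and "ifhjf":
  Position 0: 'c' from first, 'i' from second => "ci"
  Position 1: 'd' from first, 'f' from second => "df"
  Position 2: 'c' from first, 'h' from second => "ch"
  Position 3: 'b' from first, 'j' from second => "bj"
  Position 4: 'b' from first, 'f' from second => "bf"
Result: cidfchbjbf

cidfchbjbf


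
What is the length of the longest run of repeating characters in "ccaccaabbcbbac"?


Input: "ccaccaabbcbbac"
Scanning for longest run:
  Position 1 ('c'): continues run of 'c', length=2
  Position 2 ('a'): new char, reset run to 1
  Position 3 ('c'): new char, reset run to 1
  Position 4 ('c'): continues run of 'c', length=2
  Position 5 ('a'): new char, reset run to 1
  Position 6 ('a'): continues run of 'a', length=2
  Position 7 ('b'): new char, reset run to 1
  Position 8 ('b'): continues run of 'b', length=2
  Position 9 ('c'): new char, reset run to 1
  Position 10 ('b'): new char, reset run to 1
  Position 11 ('b'): continues run of 'b', length=2
  Position 12 ('a'): new char, reset run to 1
  Position 13 ('c'): new char, reset run to 1
Longest run: 'c' with length 2

2


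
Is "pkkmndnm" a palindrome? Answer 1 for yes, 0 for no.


Input: pkkmndnm
Reversed: mndnmkkp
  Compare pos 0 ('p') with pos 7 ('m'): MISMATCH
  Compare pos 1 ('k') with pos 6 ('n'): MISMATCH
  Compare pos 2 ('k') with pos 5 ('d'): MISMATCH
  Compare pos 3 ('m') with pos 4 ('n'): MISMATCH
Result: not a palindrome

0


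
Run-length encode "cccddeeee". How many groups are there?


Input: cccddeeee
Scanning for consecutive runs:
  Group 1: 'c' x 3 (positions 0-2)
  Group 2: 'd' x 2 (positions 3-4)
  Group 3: 'e' x 4 (positions 5-8)
Total groups: 3

3


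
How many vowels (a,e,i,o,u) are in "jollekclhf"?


Input: jollekclhf
Checking each character:
  'j' at position 0: consonant
  'o' at position 1: vowel (running total: 1)
  'l' at position 2: consonant
  'l' at position 3: consonant
  'e' at position 4: vowel (running total: 2)
  'k' at position 5: consonant
  'c' at position 6: consonant
  'l' at position 7: consonant
  'h' at position 8: consonant
  'f' at position 9: consonant
Total vowels: 2

2


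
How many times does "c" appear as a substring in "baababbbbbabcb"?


Searching for "c" in "baababbbbbabcb"
Scanning each position:
  Position 0: "b" => no
  Position 1: "a" => no
  Position 2: "a" => no
  Position 3: "b" => no
  Position 4: "a" => no
  Position 5: "b" => no
  Position 6: "b" => no
  Position 7: "b" => no
  Position 8: "b" => no
  Position 9: "b" => no
  Position 10: "a" => no
  Position 11: "b" => no
  Position 12: "c" => MATCH
  Position 13: "b" => no
Total occurrences: 1

1


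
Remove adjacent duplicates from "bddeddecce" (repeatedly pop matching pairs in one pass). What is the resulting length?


Input: bddeddecce
Stack-based adjacent duplicate removal:
  Read 'b': push. Stack: b
  Read 'd': push. Stack: bd
  Read 'd': matches stack top 'd' => pop. Stack: b
  Read 'e': push. Stack: be
  Read 'd': push. Stack: bed
  Read 'd': matches stack top 'd' => pop. Stack: be
  Read 'e': matches stack top 'e' => pop. Stack: b
  Read 'c': push. Stack: bc
  Read 'c': matches stack top 'c' => pop. Stack: b
  Read 'e': push. Stack: be
Final stack: "be" (length 2)

2


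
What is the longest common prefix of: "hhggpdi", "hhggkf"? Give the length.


Words: hhggpdi, hhggkf
  Position 0: all 'h' => match
  Position 1: all 'h' => match
  Position 2: all 'g' => match
  Position 3: all 'g' => match
  Position 4: ('p', 'k') => mismatch, stop
LCP = "hhgg" (length 4)

4


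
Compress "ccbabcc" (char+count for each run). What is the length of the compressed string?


Input: ccbabcc
Runs:
  'c' x 2 => "c2"
  'b' x 1 => "b1"
  'a' x 1 => "a1"
  'b' x 1 => "b1"
  'c' x 2 => "c2"
Compressed: "c2b1a1b1c2"
Compressed length: 10

10


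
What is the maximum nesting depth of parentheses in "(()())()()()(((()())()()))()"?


Input: "(()())()()()(((()())()()))()"
Tracking depth:
  Position 0 '(': depth becomes 1
  Position 1 '(': depth becomes 2
  Position 2 ')': depth becomes 1
  Position 3 '(': depth becomes 2
  Position 4 ')': depth becomes 1
  Position 5 ')': depth becomes 0
  Position 6 '(': depth becomes 1
  Position 7 ')': depth becomes 0
  Position 8 '(': depth becomes 1
  Position 9 ')': depth becomes 0
  Position 10 '(': depth becomes 1
  Position 11 ')': depth becomes 0
  Position 12 '(': depth becomes 1
  Position 13 '(': depth becomes 2
  Position 14 '(': depth becomes 3
  Position 15 '(': depth becomes 4
  Position 16 ')': depth becomes 3
  Position 17 '(': depth becomes 4
  Position 18 ')': depth becomes 3
  Position 19 ')': depth becomes 2
  Position 20 '(': depth becomes 3
  Position 21 ')': depth becomes 2
  Position 22 '(': depth becomes 3
  Position 23 ')': depth becomes 2
  Position 24 ')': depth becomes 1
  Position 25 ')': depth becomes 0
  Position 26 '(': depth becomes 1
  Position 27 ')': depth becomes 0
Maximum depth reached: 4

4


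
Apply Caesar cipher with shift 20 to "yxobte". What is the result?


Caesar cipher: shift "yxobte" by 20
  'y' (pos 24) + 20 = pos 18 = 's'
  'x' (pos 23) + 20 = pos 17 = 'r'
  'o' (pos 14) + 20 = pos 8 = 'i'
  'b' (pos 1) + 20 = pos 21 = 'v'
  't' (pos 19) + 20 = pos 13 = 'n'
  'e' (pos 4) + 20 = pos 24 = 'y'
Result: srivny

srivny


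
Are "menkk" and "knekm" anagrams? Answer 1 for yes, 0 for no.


Strings: "menkk", "knekm"
Sorted first:  ekkmn
Sorted second: ekkmn
Sorted forms match => anagrams

1


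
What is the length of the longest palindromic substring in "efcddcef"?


Input: "efcddcef"
Checking substrings for palindromes:
  [2:6] "cddc" (len 4) => palindrome
  [3:5] "dd" (len 2) => palindrome
Longest palindromic substring: "cddc" with length 4

4


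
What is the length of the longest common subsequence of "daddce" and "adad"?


LCS of "daddce" and "adad"
DP table:
           a    d    a    d
      0    0    0    0    0
  d   0    0    1    1    1
  a   0    1    1    2    2
  d   0    1    2    2    3
  d   0    1    2    2    3
  c   0    1    2    2    3
  e   0    1    2    2    3
LCS length = dp[6][4] = 3

3


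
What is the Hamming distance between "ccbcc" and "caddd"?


Comparing "ccbcc" and "caddd" position by position:
  Position 0: 'c' vs 'c' => same
  Position 1: 'c' vs 'a' => differ
  Position 2: 'b' vs 'd' => differ
  Position 3: 'c' vs 'd' => differ
  Position 4: 'c' vs 'd' => differ
Total differences (Hamming distance): 4

4


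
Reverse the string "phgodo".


Input: phgodo
Reading characters right to left:
  Position 5: 'o'
  Position 4: 'd'
  Position 3: 'o'
  Position 2: 'g'
  Position 1: 'h'
  Position 0: 'p'
Reversed: odoghp

odoghp


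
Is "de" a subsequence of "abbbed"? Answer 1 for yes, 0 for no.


Check if "de" is a subsequence of "abbbed"
Greedy scan:
  Position 0 ('a'): no match needed
  Position 1 ('b'): no match needed
  Position 2 ('b'): no match needed
  Position 3 ('b'): no match needed
  Position 4 ('e'): no match needed
  Position 5 ('d'): matches sub[0] = 'd'
Only matched 1/2 characters => not a subsequence

0


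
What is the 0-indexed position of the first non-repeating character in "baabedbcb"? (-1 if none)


Input: baabedbcb
Character frequencies:
  'a': 2
  'b': 4
  'c': 1
  'd': 1
  'e': 1
Scanning left to right for freq == 1:
  Position 0 ('b'): freq=4, skip
  Position 1 ('a'): freq=2, skip
  Position 2 ('a'): freq=2, skip
  Position 3 ('b'): freq=4, skip
  Position 4 ('e'): unique! => answer = 4

4


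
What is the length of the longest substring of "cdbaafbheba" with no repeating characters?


Input: "cdbaafbheba"
Sliding window (track last position of each char):
  Position 0 ('c'): window [0,0] length 1 -- new best
  Position 1 ('d'): window [0,1] length 2 -- new best
  Position 2 ('b'): window [0,2] length 3 -- new best
  Position 3 ('a'): window [0,3] length 4 -- new best
  Position 4 ('a'): repeat (last at 3), move window start to 4
  Position 4 ('a'): window [4,4] length 1
  Position 5 ('f'): window [4,5] length 2
  Position 6 ('b'): window [4,6] length 3
  Position 7 ('h'): window [4,7] length 4
  Position 8 ('e'): window [4,8] length 5 -- new best
  Position 9 ('b'): repeat (last at 6), move window start to 7
  Position 9 ('b'): window [7,9] length 3
  Position 10 ('a'): window [7,10] length 4
Longest substring with no repeats: "afbhe" with length 5

5


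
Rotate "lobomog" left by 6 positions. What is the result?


Input: "lobomog", rotate left by 6
First 6 characters: "lobomo"
Remaining characters: "g"
Concatenate remaining + first: "g" + "lobomo" = "globomo"

globomo


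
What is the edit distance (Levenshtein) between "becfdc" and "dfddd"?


Computing edit distance: "becfdc" -> "dfddd"
DP table:
           d    f    d    d    d
      0    1    2    3    4    5
  b   1    1    2    3    4    5
  e   2    2    2    3    4    5
  c   3    3    3    3    4    5
  f   4    4    3    4    4    5
  d   5    4    4    3    4    4
  c   6    5    5    4    4    5
Edit distance = dp[6][5] = 5

5


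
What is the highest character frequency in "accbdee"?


Input: accbdee
Character counts:
  'a': 1
  'b': 1
  'c': 2
  'd': 1
  'e': 2
Maximum frequency: 2

2


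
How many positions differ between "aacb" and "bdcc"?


Comparing "aacb" and "bdcc" position by position:
  Position 0: 'a' vs 'b' => DIFFER
  Position 1: 'a' vs 'd' => DIFFER
  Position 2: 'c' vs 'c' => same
  Position 3: 'b' vs 'c' => DIFFER
Positions that differ: 3

3


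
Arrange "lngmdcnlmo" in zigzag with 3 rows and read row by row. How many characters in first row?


Zigzag "lngmdcnlmo" into 3 rows:
Placing characters:
  'l' => row 0
  'n' => row 1
  'g' => row 2
  'm' => row 1
  'd' => row 0
  'c' => row 1
  'n' => row 2
  'l' => row 1
  'm' => row 0
  'o' => row 1
Rows:
  Row 0: "ldm"
  Row 1: "nmclo"
  Row 2: "gn"
First row length: 3

3


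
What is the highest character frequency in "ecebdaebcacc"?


Input: ecebdaebcacc
Character counts:
  'a': 2
  'b': 2
  'c': 4
  'd': 1
  'e': 3
Maximum frequency: 4

4


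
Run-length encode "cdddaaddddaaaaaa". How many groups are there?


Input: cdddaaddddaaaaaa
Scanning for consecutive runs:
  Group 1: 'c' x 1 (positions 0-0)
  Group 2: 'd' x 3 (positions 1-3)
  Group 3: 'a' x 2 (positions 4-5)
  Group 4: 'd' x 4 (positions 6-9)
  Group 5: 'a' x 6 (positions 10-15)
Total groups: 5

5


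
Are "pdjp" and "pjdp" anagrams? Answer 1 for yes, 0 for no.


Strings: "pdjp", "pjdp"
Sorted first:  djpp
Sorted second: djpp
Sorted forms match => anagrams

1


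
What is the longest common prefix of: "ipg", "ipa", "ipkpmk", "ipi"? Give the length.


Words: ipg, ipa, ipkpmk, ipi
  Position 0: all 'i' => match
  Position 1: all 'p' => match
  Position 2: ('g', 'a', 'k', 'i') => mismatch, stop
LCP = "ip" (length 2)

2


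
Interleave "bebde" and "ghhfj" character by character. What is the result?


Interleaving "bebde" and "ghhfj":
  Position 0: 'b' from first, 'g' from second => "bg"
  Position 1: 'e' from first, 'h' from second => "eh"
  Position 2: 'b' from first, 'h' from second => "bh"
  Position 3: 'd' from first, 'f' from second => "df"
  Position 4: 'e' from first, 'j' from second => "ej"
Result: bgehbhdfej

bgehbhdfej


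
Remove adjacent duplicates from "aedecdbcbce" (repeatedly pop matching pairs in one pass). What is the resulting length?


Input: aedecdbcbce
Stack-based adjacent duplicate removal:
  Read 'a': push. Stack: a
  Read 'e': push. Stack: ae
  Read 'd': push. Stack: aed
  Read 'e': push. Stack: aede
  Read 'c': push. Stack: aedec
  Read 'd': push. Stack: aedecd
  Read 'b': push. Stack: aedecdb
  Read 'c': push. Stack: aedecdbc
  Read 'b': push. Stack: aedecdbcb
  Read 'c': push. Stack: aedecdbcbc
  Read 'e': push. Stack: aedecdbcbce
Final stack: "aedecdbcbce" (length 11)

11


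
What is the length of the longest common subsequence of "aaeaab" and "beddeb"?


LCS of "aaeaab" and "beddeb"
DP table:
           b    e    d    d    e    b
      0    0    0    0    0    0    0
  a   0    0    0    0    0    0    0
  a   0    0    0    0    0    0    0
  e   0    0    1    1    1    1    1
  a   0    0    1    1    1    1    1
  a   0    0    1    1    1    1    1
  b   0    1    1    1    1    1    2
LCS length = dp[6][6] = 2

2
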